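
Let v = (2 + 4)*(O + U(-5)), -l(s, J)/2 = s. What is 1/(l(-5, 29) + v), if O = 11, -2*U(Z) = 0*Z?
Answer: 1/76 ≈ 0.013158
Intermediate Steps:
l(s, J) = -2*s
U(Z) = 0 (U(Z) = -0*Z = -½*0 = 0)
v = 66 (v = (2 + 4)*(11 + 0) = 6*11 = 66)
1/(l(-5, 29) + v) = 1/(-2*(-5) + 66) = 1/(10 + 66) = 1/76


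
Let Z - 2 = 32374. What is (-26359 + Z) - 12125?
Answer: -6108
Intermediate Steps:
Z = 32376 (Z = 2 + 32374 = 32376)
(-26359 + Z) - 12125 = (-26359 + 32376) - 12125 = 6017 - 12125 = -6108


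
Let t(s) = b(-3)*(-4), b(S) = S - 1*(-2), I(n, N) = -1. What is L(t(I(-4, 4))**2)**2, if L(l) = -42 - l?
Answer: 3364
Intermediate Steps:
b(S) = 2 + S (b(S) = S + 2 = 2 + S)
t(s) = 4 (t(s) = (2 - 3)*(-4) = -1*(-4) = 4)
L(t(I(-4, 4))**2)**2 = (-42 - 1*4**2)**2 = (-42 - 1*16)**2 = (-42 - 16)**2 = (-58)**2 = 3364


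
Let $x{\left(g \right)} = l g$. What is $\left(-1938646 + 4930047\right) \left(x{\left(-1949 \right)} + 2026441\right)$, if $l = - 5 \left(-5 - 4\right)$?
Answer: $5799536809136$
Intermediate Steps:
$l = 45$ ($l = \left(-5\right) \left(-9\right) = 45$)
$x{\left(g \right)} = 45 g$
$\left(-1938646 + 4930047\right) \left(x{\left(-1949 \right)} + 2026441\right) = \left(-1938646 + 4930047\right) \left(45 \left(-1949\right) + 2026441\right) = 2991401 \left(-87705 + 2026441\right) = 2991401 \cdot 1938736 = 5799536809136$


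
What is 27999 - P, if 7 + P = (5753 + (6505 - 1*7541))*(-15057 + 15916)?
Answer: -4023897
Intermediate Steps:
P = 4051896 (P = -7 + (5753 + (6505 - 1*7541))*(-15057 + 15916) = -7 + (5753 + (6505 - 7541))*859 = -7 + (5753 - 1036)*859 = -7 + 4717*859 = -7 + 4051903 = 4051896)
27999 - P = 27999 - 1*4051896 = 27999 - 4051896 = -4023897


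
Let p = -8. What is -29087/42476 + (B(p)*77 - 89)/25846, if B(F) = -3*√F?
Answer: -377781483/548917348 - 231*I*√2/12923 ≈ -0.68823 - 0.025279*I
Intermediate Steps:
-29087/42476 + (B(p)*77 - 89)/25846 = -29087/42476 + (-6*I*√2*77 - 89)/25846 = -29087*1/42476 + (-6*I*√2*77 - 89)*(1/25846) = -29087/42476 + (-6*I*√2*77 - 89)*(1/25846) = -29087/42476 + (-462*I*√2 - 89)*(1/25846) = -29087/42476 + (-89 - 462*I*√2)*(1/25846) = -29087/42476 + (-89/25846 - 231*I*√2/12923) = -377781483/548917348 - 231*I*√2/12923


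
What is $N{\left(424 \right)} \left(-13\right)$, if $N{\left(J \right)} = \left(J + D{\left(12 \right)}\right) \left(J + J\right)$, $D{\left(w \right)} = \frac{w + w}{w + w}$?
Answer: $-4685200$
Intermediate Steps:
$D{\left(w \right)} = 1$ ($D{\left(w \right)} = \frac{2 w}{2 w} = 2 w \frac{1}{2 w} = 1$)
$N{\left(J \right)} = 2 J \left(1 + J\right)$ ($N{\left(J \right)} = \left(J + 1\right) \left(J + J\right) = \left(1 + J\right) 2 J = 2 J \left(1 + J\right)$)
$N{\left(424 \right)} \left(-13\right) = 2 \cdot 424 \left(1 + 424\right) \left(-13\right) = 2 \cdot 424 \cdot 425 \left(-13\right) = 360400 \left(-13\right) = -4685200$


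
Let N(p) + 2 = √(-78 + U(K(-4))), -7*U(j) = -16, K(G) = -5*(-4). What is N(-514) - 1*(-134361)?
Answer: 134359 + I*√3710/7 ≈ 1.3436e+5 + 8.7014*I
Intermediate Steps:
K(G) = 20
U(j) = 16/7 (U(j) = -⅐*(-16) = 16/7)
N(p) = -2 + I*√3710/7 (N(p) = -2 + √(-78 + 16/7) = -2 + √(-530/7) = -2 + I*√3710/7)
N(-514) - 1*(-134361) = (-2 + I*√3710/7) - 1*(-134361) = (-2 + I*√3710/7) + 134361 = 134359 + I*√3710/7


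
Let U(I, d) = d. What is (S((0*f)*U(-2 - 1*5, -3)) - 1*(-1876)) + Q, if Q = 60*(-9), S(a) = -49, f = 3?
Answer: 1287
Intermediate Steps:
Q = -540
(S((0*f)*U(-2 - 1*5, -3)) - 1*(-1876)) + Q = (-49 - 1*(-1876)) - 540 = (-49 + 1876) - 540 = 1827 - 540 = 1287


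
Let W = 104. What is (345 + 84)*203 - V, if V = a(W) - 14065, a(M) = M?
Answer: 101048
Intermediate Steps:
V = -13961 (V = 104 - 14065 = -13961)
(345 + 84)*203 - V = (345 + 84)*203 - 1*(-13961) = 429*203 + 13961 = 87087 + 13961 = 101048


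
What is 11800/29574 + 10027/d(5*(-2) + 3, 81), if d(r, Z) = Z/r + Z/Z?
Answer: -28039139/29574 ≈ -948.10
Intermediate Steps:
d(r, Z) = 1 + Z/r (d(r, Z) = Z/r + 1 = 1 + Z/r)
11800/29574 + 10027/d(5*(-2) + 3, 81) = 11800/29574 + 10027/(((81 + (5*(-2) + 3))/(5*(-2) + 3))) = 11800*(1/29574) + 10027/(((81 + (-10 + 3))/(-10 + 3))) = 5900/14787 + 10027/(((81 - 7)/(-7))) = 5900/14787 + 10027/((-1/7*74)) = 5900/14787 + 10027/(-74/7) = 5900/14787 + 10027*(-7/74) = 5900/14787 - 1897/2 = -28039139/29574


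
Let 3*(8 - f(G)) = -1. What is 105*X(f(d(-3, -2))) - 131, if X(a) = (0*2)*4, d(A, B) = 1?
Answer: -131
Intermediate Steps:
f(G) = 25/3 (f(G) = 8 - 1/3*(-1) = 8 + 1/3 = 25/3)
X(a) = 0 (X(a) = 0*4 = 0)
105*X(f(d(-3, -2))) - 131 = 105*0 - 131 = 0 - 131 = -131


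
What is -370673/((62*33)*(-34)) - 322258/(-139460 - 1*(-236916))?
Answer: 1713344047/847428648 ≈ 2.0218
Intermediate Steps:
-370673/((62*33)*(-34)) - 322258/(-139460 - 1*(-236916)) = -370673/(2046*(-34)) - 322258/(-139460 + 236916) = -370673/(-69564) - 322258/97456 = -370673*(-1/69564) - 322258*1/97456 = 370673/69564 - 161129/48728 = 1713344047/847428648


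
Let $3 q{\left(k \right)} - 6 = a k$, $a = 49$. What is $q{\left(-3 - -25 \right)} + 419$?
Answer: $\frac{2341}{3} \approx 780.33$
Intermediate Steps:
$q{\left(k \right)} = 2 + \frac{49 k}{3}$
$q{\left(-3 - -25 \right)} + 419 = \left(2 + \frac{49 \left(-3 - -25\right)}{3}\right) + 419 = \left(2 + \frac{49 \left(-3 + 25\right)}{3}\right) + 419 = \left(2 + \frac{49}{3} \cdot 22\right) + 419 = \left(2 + \frac{1078}{3}\right) + 419 = \frac{1084}{3} + 419 = \frac{2341}{3}$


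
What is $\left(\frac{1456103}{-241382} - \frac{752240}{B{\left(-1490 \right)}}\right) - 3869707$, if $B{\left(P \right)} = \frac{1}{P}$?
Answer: $\frac{269615942492023}{241382} \approx 1.117 \cdot 10^{9}$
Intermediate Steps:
$\left(\frac{1456103}{-241382} - \frac{752240}{B{\left(-1490 \right)}}\right) - 3869707 = \left(\frac{1456103}{-241382} - \frac{752240}{\frac{1}{-1490}}\right) - 3869707 = \left(1456103 \left(- \frac{1}{241382}\right) - \frac{752240}{- \frac{1}{1490}}\right) - 3869707 = \left(- \frac{1456103}{241382} - -1120837600\right) - 3869707 = \left(- \frac{1456103}{241382} + 1120837600\right) - 3869707 = \frac{270550020107097}{241382} - 3869707 = \frac{269615942492023}{241382}$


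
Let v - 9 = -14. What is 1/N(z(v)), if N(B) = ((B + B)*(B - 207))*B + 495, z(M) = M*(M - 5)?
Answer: -1/784505 ≈ -1.2747e-6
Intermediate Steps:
v = -5 (v = 9 - 14 = -5)
z(M) = M*(-5 + M)
N(B) = 495 + 2*B²*(-207 + B) (N(B) = ((2*B)*(-207 + B))*B + 495 = (2*B*(-207 + B))*B + 495 = 2*B²*(-207 + B) + 495 = 495 + 2*B²*(-207 + B))
1/N(z(v)) = 1/(495 - 414*25*(-5 - 5)² + 2*(-5*(-5 - 5))³) = 1/(495 - 414*(-5*(-10))² + 2*(-5*(-10))³) = 1/(495 - 414*50² + 2*50³) = 1/(495 - 414*2500 + 2*125000) = 1/(495 - 1035000 + 250000) = 1/(-784505) = -1/784505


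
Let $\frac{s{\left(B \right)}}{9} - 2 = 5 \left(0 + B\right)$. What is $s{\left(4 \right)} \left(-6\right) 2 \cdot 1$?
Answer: $-2376$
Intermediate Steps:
$s{\left(B \right)} = 18 + 45 B$ ($s{\left(B \right)} = 18 + 9 \cdot 5 \left(0 + B\right) = 18 + 9 \cdot 5 B = 18 + 45 B$)
$s{\left(4 \right)} \left(-6\right) 2 \cdot 1 = \left(18 + 45 \cdot 4\right) \left(-6\right) 2 \cdot 1 = \left(18 + 180\right) \left(-6\right) 2 = 198 \left(-6\right) 2 = \left(-1188\right) 2 = -2376$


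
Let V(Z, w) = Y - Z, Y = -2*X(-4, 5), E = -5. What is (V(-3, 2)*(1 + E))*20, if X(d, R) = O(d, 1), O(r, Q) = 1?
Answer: -80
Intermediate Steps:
X(d, R) = 1
Y = -2 (Y = -2*1 = -2)
V(Z, w) = -2 - Z
(V(-3, 2)*(1 + E))*20 = ((-2 - 1*(-3))*(1 - 5))*20 = ((-2 + 3)*(-4))*20 = (1*(-4))*20 = -4*20 = -80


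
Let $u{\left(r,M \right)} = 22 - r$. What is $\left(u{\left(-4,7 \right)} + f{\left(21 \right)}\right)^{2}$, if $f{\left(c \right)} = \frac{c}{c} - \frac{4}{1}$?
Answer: $529$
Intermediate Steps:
$f{\left(c \right)} = -3$ ($f{\left(c \right)} = 1 - 4 = -3$)
$\left(u{\left(-4,7 \right)} + f{\left(21 \right)}\right)^{2} = \left(\left(22 - -4\right) - 3\right)^{2} = \left(\left(22 + 4\right) - 3\right)^{2} = \left(26 - 3\right)^{2} = 23^{2} = 529$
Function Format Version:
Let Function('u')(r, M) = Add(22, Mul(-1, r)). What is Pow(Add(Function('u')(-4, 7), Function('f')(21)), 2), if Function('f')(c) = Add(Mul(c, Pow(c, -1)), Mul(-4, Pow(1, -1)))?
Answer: 529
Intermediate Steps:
Function('f')(c) = -3 (Function('f')(c) = Add(1, Mul(-4, 1)) = Add(1, -4) = -3)
Pow(Add(Function('u')(-4, 7), Function('f')(21)), 2) = Pow(Add(Add(22, Mul(-1, -4)), -3), 2) = Pow(Add(Add(22, 4), -3), 2) = Pow(Add(26, -3), 2) = Pow(23, 2) = 529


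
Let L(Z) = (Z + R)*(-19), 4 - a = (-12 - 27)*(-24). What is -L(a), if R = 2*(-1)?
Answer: -17746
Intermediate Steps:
R = -2
a = -932 (a = 4 - (-12 - 27)*(-24) = 4 - (-39)*(-24) = 4 - 1*936 = 4 - 936 = -932)
L(Z) = 38 - 19*Z (L(Z) = (Z - 2)*(-19) = (-2 + Z)*(-19) = 38 - 19*Z)
-L(a) = -(38 - 19*(-932)) = -(38 + 17708) = -1*17746 = -17746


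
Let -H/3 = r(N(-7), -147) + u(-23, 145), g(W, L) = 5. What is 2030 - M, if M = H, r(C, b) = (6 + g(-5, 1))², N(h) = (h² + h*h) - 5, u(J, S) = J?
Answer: 2324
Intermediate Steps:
N(h) = -5 + 2*h² (N(h) = (h² + h²) - 5 = 2*h² - 5 = -5 + 2*h²)
r(C, b) = 121 (r(C, b) = (6 + 5)² = 11² = 121)
H = -294 (H = -3*(121 - 23) = -3*98 = -294)
M = -294
2030 - M = 2030 - 1*(-294) = 2030 + 294 = 2324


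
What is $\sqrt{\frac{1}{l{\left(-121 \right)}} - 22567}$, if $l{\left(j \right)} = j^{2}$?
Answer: $\frac{3 i \sqrt{36711494}}{121} \approx 150.22 i$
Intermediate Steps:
$\sqrt{\frac{1}{l{\left(-121 \right)}} - 22567} = \sqrt{\frac{1}{\left(-121\right)^{2}} - 22567} = \sqrt{\frac{1}{14641} - 22567} = \sqrt{- \frac{330403446}{14641}} = \frac{3 i \sqrt{36711494}}{121}$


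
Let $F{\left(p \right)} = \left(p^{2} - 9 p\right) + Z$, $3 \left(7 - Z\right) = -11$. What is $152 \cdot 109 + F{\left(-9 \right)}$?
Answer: $\frac{50222}{3} \approx 16741.0$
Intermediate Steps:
$Z = \frac{32}{3}$ ($Z = 7 - - \frac{11}{3} = 7 + \frac{11}{3} = \frac{32}{3} \approx 10.667$)
$F{\left(p \right)} = \frac{32}{3} + p^{2} - 9 p$ ($F{\left(p \right)} = \left(p^{2} - 9 p\right) + \frac{32}{3} = \frac{32}{3} + p^{2} - 9 p$)
$152 \cdot 109 + F{\left(-9 \right)} = 152 \cdot 109 + \left(\frac{32}{3} + \left(-9\right)^{2} - -81\right) = 16568 + \left(\frac{32}{3} + 81 + 81\right) = 16568 + \frac{518}{3} = \frac{50222}{3}$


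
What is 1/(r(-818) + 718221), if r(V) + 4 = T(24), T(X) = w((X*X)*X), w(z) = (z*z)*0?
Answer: 1/718217 ≈ 1.3923e-6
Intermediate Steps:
w(z) = 0 (w(z) = z**2*0 = 0)
T(X) = 0
r(V) = -4 (r(V) = -4 + 0 = -4)
1/(r(-818) + 718221) = 1/(-4 + 718221) = 1/718217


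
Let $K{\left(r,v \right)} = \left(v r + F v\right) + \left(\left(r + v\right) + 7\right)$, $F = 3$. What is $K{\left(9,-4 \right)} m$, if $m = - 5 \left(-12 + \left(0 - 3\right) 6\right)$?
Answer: $-5400$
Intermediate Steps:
$K{\left(r,v \right)} = 7 + r + 4 v + r v$ ($K{\left(r,v \right)} = \left(v r + 3 v\right) + \left(\left(r + v\right) + 7\right) = \left(r v + 3 v\right) + \left(7 + r + v\right) = \left(3 v + r v\right) + \left(7 + r + v\right) = 7 + r + 4 v + r v$)
$m = 150$ ($m = - 5 \left(-12 - 18\right) = \left(-5\right) \left(-30\right) = 150$)
$K{\left(9,-4 \right)} m = \left(7 + 9 + 4 \left(-4\right) + 9 \left(-4\right)\right) 150 = \left(7 + 9 - 16 - 36\right) 150 = \left(-36\right) 150 = -5400$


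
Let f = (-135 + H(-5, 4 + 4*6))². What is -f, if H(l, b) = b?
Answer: -11449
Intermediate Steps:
f = 11449 (f = (-135 + (4 + 4*6))² = (-135 + (4 + 24))² = (-135 + 28)² = (-107)² = 11449)
-f = -1*11449 = -11449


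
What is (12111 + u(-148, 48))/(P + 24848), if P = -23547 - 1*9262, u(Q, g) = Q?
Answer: -11963/7961 ≈ -1.5027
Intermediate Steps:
P = -32809 (P = -23547 - 9262 = -32809)
(12111 + u(-148, 48))/(P + 24848) = (12111 - 148)/(-32809 + 24848) = 11963/(-7961) = 11963*(-1/7961) = -11963/7961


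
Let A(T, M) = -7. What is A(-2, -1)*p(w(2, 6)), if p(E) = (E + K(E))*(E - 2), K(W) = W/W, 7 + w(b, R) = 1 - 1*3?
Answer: -616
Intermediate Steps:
w(b, R) = -9 (w(b, R) = -7 + (1 - 1*3) = -7 + (1 - 3) = -7 - 2 = -9)
K(W) = 1
p(E) = (1 + E)*(-2 + E) (p(E) = (E + 1)*(E - 2) = (1 + E)*(-2 + E))
A(-2, -1)*p(w(2, 6)) = -7*(-2 + (-9)² - 1*(-9)) = -7*(-2 + 81 + 9) = -7*88 = -616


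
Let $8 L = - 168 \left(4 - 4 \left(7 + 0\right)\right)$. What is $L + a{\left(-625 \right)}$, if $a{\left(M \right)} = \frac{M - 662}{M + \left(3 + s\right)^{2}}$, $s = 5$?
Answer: $\frac{8607}{17} \approx 506.29$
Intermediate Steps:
$a{\left(M \right)} = \frac{-662 + M}{64 + M}$ ($a{\left(M \right)} = \frac{M - 662}{M + \left(3 + 5\right)^{2}} = \frac{-662 + M}{M + 8^{2}} = \frac{-662 + M}{M + 64} = \frac{-662 + M}{64 + M}$)
$L = 504$ ($L = \frac{\left(-168\right) \left(4 - 4 \left(7 + 0\right)\right)}{8} = \frac{\left(-168\right) \left(4 - 28\right)}{8} = \frac{\left(-168\right) \left(-24\right)}{8} = \frac{1}{8} \cdot 4032 = 504$)
$L + a{\left(-625 \right)} = 504 + \frac{-662 - 625}{64 - 625} = 504 + \frac{1}{-561} \left(-1287\right) = 504 - - \frac{39}{17} = 504 + \frac{39}{17} = \frac{8607}{17}$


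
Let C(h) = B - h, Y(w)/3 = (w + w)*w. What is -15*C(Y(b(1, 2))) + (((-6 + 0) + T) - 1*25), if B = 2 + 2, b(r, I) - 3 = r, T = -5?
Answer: 1344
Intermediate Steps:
b(r, I) = 3 + r
Y(w) = 6*w**2 (Y(w) = 3*((w + w)*w) = 3*((2*w)*w) = 3*(2*w**2) = 6*w**2)
B = 4
C(h) = 4 - h
-15*C(Y(b(1, 2))) + (((-6 + 0) + T) - 1*25) = -15*(4 - 6*(3 + 1)**2) + (((-6 + 0) - 5) - 1*25) = -15*(4 - 6*4**2) + ((-6 - 5) - 25) = -15*(4 - 6*16) + (-11 - 25) = -15*(4 - 1*96) - 36 = -15*(4 - 96) - 36 = -15*(-92) - 36 = 1380 - 36 = 1344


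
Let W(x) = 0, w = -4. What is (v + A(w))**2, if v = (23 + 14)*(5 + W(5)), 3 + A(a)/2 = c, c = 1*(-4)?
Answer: 29241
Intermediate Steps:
c = -4
A(a) = -14 (A(a) = -6 + 2*(-4) = -6 - 8 = -14)
v = 185 (v = (23 + 14)*(5 + 0) = 37*5 = 185)
(v + A(w))**2 = (185 - 14)**2 = 171**2 = 29241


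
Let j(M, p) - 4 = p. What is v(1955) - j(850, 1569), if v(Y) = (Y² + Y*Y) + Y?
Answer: 7644432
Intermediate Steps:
j(M, p) = 4 + p
v(Y) = Y + 2*Y² (v(Y) = (Y² + Y²) + Y = 2*Y² + Y = Y + 2*Y²)
v(1955) - j(850, 1569) = 1955*(1 + 2*1955) - (4 + 1569) = 1955*(1 + 3910) - 1*1573 = 1955*3911 - 1573 = 7646005 - 1573 = 7644432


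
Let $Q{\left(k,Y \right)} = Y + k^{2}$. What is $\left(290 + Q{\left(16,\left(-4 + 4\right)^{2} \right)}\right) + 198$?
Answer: $744$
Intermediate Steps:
$\left(290 + Q{\left(16,\left(-4 + 4\right)^{2} \right)}\right) + 198 = \left(290 + \left(\left(-4 + 4\right)^{2} + 16^{2}\right)\right) + 198 = \left(290 + \left(0^{2} + 256\right)\right) + 198 = \left(290 + \left(0 + 256\right)\right) + 198 = \left(290 + 256\right) + 198 = 546 + 198 = 744$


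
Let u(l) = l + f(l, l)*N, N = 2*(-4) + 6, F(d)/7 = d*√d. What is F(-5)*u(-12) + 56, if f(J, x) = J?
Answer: 56 - 420*I*√5 ≈ 56.0 - 939.15*I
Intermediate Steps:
F(d) = 7*d^(3/2) (F(d) = 7*(d*√d) = 7*d^(3/2))
N = -2 (N = -8 + 6 = -2)
u(l) = -l (u(l) = l + l*(-2) = l - 2*l = -l)
F(-5)*u(-12) + 56 = (7*(-5)^(3/2))*(-1*(-12)) + 56 = (7*(-5*I*√5))*12 + 56 = -35*I*√5*12 + 56 = -420*I*√5 + 56 = 56 - 420*I*√5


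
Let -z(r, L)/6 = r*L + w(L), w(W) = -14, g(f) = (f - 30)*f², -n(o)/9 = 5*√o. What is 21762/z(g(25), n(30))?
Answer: -25389/296630859277 - 510046875*√30/593261718554 ≈ -0.0047090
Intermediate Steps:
n(o) = -45*√o
g(f) = f²*(-30 + f) (g(f) = (-30 + f)*f² = f²*(-30 + f))
z(r, L) = 84 - 6*L*r (z(r, L) = -6*(r*L - 14) = -6*(L*r - 14) = -6*(-14 + L*r) = 84 - 6*L*r)
21762/z(g(25), n(30)) = 21762/(84 - 6*(-45*√30)*25²*(-30 + 25)) = 21762/(84 - 6*(-45*√30)*625*(-5)) = 21762/(84 - 6*(-45*√30)*(-3125)) = 21762/(84 - 843750*√30)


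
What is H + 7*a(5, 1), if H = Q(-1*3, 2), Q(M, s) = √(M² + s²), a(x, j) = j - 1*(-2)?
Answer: 21 + √13 ≈ 24.606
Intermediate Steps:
a(x, j) = 2 + j (a(x, j) = j + 2 = 2 + j)
H = √13 (H = √((-1*3)² + 2²) = √((-3)² + 4) = √(9 + 4) = √13 ≈ 3.6056)
H + 7*a(5, 1) = √13 + 7*(2 + 1) = √13 + 7*3 = √13 + 21 = 21 + √13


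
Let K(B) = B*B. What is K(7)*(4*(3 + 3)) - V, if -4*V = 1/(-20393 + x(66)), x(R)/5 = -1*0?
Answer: 95928671/81572 ≈ 1176.0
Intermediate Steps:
K(B) = B**2
x(R) = 0 (x(R) = 5*(-1*0) = 5*0 = 0)
V = 1/81572 (V = -1/(4*(-20393 + 0)) = -1/4/(-20393) = -1/4*(-1/20393) = 1/81572 ≈ 1.2259e-5)
K(7)*(4*(3 + 3)) - V = 7**2*(4*(3 + 3)) - 1*1/81572 = 49*(4*6) - 1/81572 = 49*24 - 1/81572 = 1176 - 1/81572 = 95928671/81572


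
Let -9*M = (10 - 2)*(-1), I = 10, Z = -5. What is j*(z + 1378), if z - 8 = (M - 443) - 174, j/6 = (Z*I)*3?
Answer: -692900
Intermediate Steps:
j = -900 (j = 6*(-5*10*3) = 6*(-50*3) = 6*(-150) = -900)
M = 8/9 (M = -(10 - 2)*(-1)/9 = -8*(-1)/9 = -⅑*(-8) = 8/9 ≈ 0.88889)
z = -5473/9 (z = 8 + ((8/9 - 443) - 174) = 8 + (-3979/9 - 174) = 8 - 5545/9 = -5473/9 ≈ -608.11)
j*(z + 1378) = -900*(-5473/9 + 1378) = -900*6929/9 = -692900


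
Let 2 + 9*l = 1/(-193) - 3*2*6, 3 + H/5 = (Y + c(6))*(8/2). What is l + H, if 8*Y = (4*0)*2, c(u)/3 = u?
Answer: 65770/193 ≈ 340.78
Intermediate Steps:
c(u) = 3*u
Y = 0 (Y = ((4*0)*2)/8 = (0*2)/8 = (⅛)*0 = 0)
H = 345 (H = -15 + 5*((0 + 3*6)*(8/2)) = -15 + 5*((0 + 18)*(8*(½))) = -15 + 5*(18*4) = -15 + 5*72 = -15 + 360 = 345)
l = -815/193 (l = -2/9 + (1/(-193) - 3*2*6)/9 = -2/9 + (-1/193 - 6*6)/9 = -2/9 + (-1/193 - 1*36)/9 = -2/9 + (-1/193 - 36)/9 = -2/9 + (⅑)*(-6949/193) = -2/9 - 6949/1737 = -815/193 ≈ -4.2228)
l + H = -815/193 + 345 = 65770/193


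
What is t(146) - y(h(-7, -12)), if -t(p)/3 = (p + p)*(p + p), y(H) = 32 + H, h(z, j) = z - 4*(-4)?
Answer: -255833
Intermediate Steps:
h(z, j) = 16 + z (h(z, j) = z + 16 = 16 + z)
t(p) = -12*p² (t(p) = -3*(p + p)*(p + p) = -3*2*p*2*p = -12*p²)
t(146) - y(h(-7, -12)) = -12*146² - (32 + (16 - 7)) = -12*21316 - (32 + 9) = -255792 - 1*41 = -255792 - 41 = -255833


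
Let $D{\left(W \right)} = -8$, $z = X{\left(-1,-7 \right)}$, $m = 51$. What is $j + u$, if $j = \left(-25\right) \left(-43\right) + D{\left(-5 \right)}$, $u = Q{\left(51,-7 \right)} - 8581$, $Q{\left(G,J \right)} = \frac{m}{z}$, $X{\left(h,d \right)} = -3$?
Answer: $-7531$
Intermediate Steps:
$z = -3$
$Q{\left(G,J \right)} = -17$ ($Q{\left(G,J \right)} = \frac{51}{-3} = 51 \left(- \frac{1}{3}\right) = -17$)
$u = -8598$ ($u = -17 - 8581 = -8598$)
$j = 1067$ ($j = \left(-25\right) \left(-43\right) - 8 = 1075 - 8 = 1067$)
$j + u = 1067 - 8598 = -7531$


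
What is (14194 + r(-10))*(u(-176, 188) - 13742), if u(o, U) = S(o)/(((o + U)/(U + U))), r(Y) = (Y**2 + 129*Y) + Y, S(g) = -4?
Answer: -540576388/3 ≈ -1.8019e+8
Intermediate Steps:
r(Y) = Y**2 + 130*Y
u(o, U) = -8*U/(U + o) (u(o, U) = -4*(U + U)/(o + U) = -4*2*U/(U + o) = -8*U/(U + o))
(14194 + r(-10))*(u(-176, 188) - 13742) = (14194 - 10*(130 - 10))*(-8*188/(188 - 176) - 13742) = (14194 - 10*120)*(-8*188/12 - 13742) = (14194 - 1200)*(-8*188*1/12 - 13742) = 12994*(-376/3 - 13742) = 12994*(-41602/3) = -540576388/3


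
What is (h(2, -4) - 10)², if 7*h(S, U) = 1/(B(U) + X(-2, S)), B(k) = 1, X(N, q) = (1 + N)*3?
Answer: 19881/196 ≈ 101.43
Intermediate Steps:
X(N, q) = 3 + 3*N
h(S, U) = -1/14 (h(S, U) = 1/(7*(1 + (3 + 3*(-2)))) = 1/(7*(1 + (3 - 6))) = 1/(7*(1 - 3)) = (⅐)/(-2) = (⅐)*(-½) = -1/14)
(h(2, -4) - 10)² = (-1/14 - 10)² = (-141/14)² = 19881/196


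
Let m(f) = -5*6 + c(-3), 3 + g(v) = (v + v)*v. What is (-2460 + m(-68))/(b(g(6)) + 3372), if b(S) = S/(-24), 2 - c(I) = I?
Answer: -19880/26953 ≈ -0.73758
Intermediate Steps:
c(I) = 2 - I
g(v) = -3 + 2*v² (g(v) = -3 + (v + v)*v = -3 + (2*v)*v = -3 + 2*v²)
m(f) = -25 (m(f) = -5*6 + (2 - 1*(-3)) = -30 + (2 + 3) = -30 + 5 = -25)
b(S) = -S/24 (b(S) = S*(-1/24) = -S/24)
(-2460 + m(-68))/(b(g(6)) + 3372) = (-2460 - 25)/(-(-3 + 2*6²)/24 + 3372) = -2485/(-(-3 + 2*36)/24 + 3372) = -2485/(-(-3 + 72)/24 + 3372) = -2485/(-1/24*69 + 3372) = -2485/(-23/8 + 3372) = -2485/26953/8 = -2485*8/26953 = -19880/26953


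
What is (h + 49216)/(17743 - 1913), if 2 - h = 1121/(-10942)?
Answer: 538544477/173211860 ≈ 3.1092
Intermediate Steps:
h = 23005/10942 (h = 2 - 1121/(-10942) = 2 - 1121*(-1)/10942 = 2 - 1*(-1121/10942) = 2 + 1121/10942 = 23005/10942 ≈ 2.1024)
(h + 49216)/(17743 - 1913) = (23005/10942 + 49216)/(17743 - 1913) = (538544477/10942)/15830 = (538544477/10942)*(1/15830) = 538544477/173211860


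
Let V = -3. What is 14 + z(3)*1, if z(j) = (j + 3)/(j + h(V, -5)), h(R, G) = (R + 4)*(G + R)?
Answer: 64/5 ≈ 12.800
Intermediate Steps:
h(R, G) = (4 + R)*(G + R)
z(j) = (3 + j)/(-8 + j) (z(j) = (j + 3)/(j + ((-3)**2 + 4*(-5) + 4*(-3) - 5*(-3))) = (3 + j)/(j + (9 - 20 - 12 + 15)) = (3 + j)/(j - 8) = (3 + j)/(-8 + j))
14 + z(3)*1 = 14 + ((3 + 3)/(-8 + 3))*1 = 14 + (6/(-5))*1 = 14 - 1/5*6*1 = 14 - 6/5*1 = 14 - 6/5 = 64/5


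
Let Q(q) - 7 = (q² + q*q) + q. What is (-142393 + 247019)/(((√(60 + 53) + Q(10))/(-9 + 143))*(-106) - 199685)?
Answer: -93865899317032/179302704719399 + 371526926*√113/179302704719399 ≈ -0.52348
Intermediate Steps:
Q(q) = 7 + q + 2*q² (Q(q) = 7 + ((q² + q*q) + q) = 7 + ((q² + q²) + q) = 7 + (2*q² + q) = 7 + (q + 2*q²) = 7 + q + 2*q²)
(-142393 + 247019)/(((√(60 + 53) + Q(10))/(-9 + 143))*(-106) - 199685) = (-142393 + 247019)/(((√(60 + 53) + (7 + 10 + 2*10²))/(-9 + 143))*(-106) - 199685) = 104626/(((√113 + (7 + 10 + 2*100))/134)*(-106) - 199685) = 104626/(((√113 + (7 + 10 + 200))*(1/134))*(-106) - 199685) = 104626/(((√113 + 217)*(1/134))*(-106) - 199685) = 104626/(((217 + √113)*(1/134))*(-106) - 199685) = 104626/((217/134 + √113/134)*(-106) - 199685) = 104626/((-11501/67 - 53*√113/67) - 199685) = 104626/(-13390396/67 - 53*√113/67)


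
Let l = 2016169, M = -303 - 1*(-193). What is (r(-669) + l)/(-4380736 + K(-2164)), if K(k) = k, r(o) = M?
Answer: -2016059/4382900 ≈ -0.45998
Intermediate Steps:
M = -110 (M = -303 + 193 = -110)
r(o) = -110
(r(-669) + l)/(-4380736 + K(-2164)) = (-110 + 2016169)/(-4380736 - 2164) = 2016059/(-4382900) = 2016059*(-1/4382900) = -2016059/4382900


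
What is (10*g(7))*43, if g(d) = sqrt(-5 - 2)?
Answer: 430*I*sqrt(7) ≈ 1137.7*I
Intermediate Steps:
g(d) = I*sqrt(7) (g(d) = sqrt(-7) = I*sqrt(7))
(10*g(7))*43 = (10*(I*sqrt(7)))*43 = (10*I*sqrt(7))*43 = 430*I*sqrt(7)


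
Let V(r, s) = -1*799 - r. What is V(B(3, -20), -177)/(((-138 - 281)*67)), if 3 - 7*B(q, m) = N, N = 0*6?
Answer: 5596/196511 ≈ 0.028477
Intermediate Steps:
N = 0
B(q, m) = 3/7 (B(q, m) = 3/7 - 1/7*0 = 3/7 + 0 = 3/7)
V(r, s) = -799 - r
V(B(3, -20), -177)/(((-138 - 281)*67)) = (-799 - 1*3/7)/(((-138 - 281)*67)) = (-799 - 3/7)/((-419*67)) = -5596/7/(-28073) = -5596/7*(-1/28073) = 5596/196511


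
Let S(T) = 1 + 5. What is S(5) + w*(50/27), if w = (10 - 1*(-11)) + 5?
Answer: 1462/27 ≈ 54.148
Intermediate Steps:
S(T) = 6
w = 26 (w = (10 + 11) + 5 = 21 + 5 = 26)
S(5) + w*(50/27) = 6 + 26*(50/27) = 6 + 1300/27 = 1462/27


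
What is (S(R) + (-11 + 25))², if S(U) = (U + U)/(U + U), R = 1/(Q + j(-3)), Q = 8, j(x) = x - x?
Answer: 225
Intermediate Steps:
j(x) = 0
R = ⅛ (R = 1/(8 + 0) = 1/8 = ⅛ ≈ 0.12500)
S(U) = 1 (S(U) = (2*U)/((2*U)) = (2*U)*(1/(2*U)) = 1)
(S(R) + (-11 + 25))² = (1 + (-11 + 25))² = (1 + 14)² = 15² = 225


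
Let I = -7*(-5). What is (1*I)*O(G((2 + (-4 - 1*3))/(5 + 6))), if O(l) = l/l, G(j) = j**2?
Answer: 35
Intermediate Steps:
I = 35
O(l) = 1
(1*I)*O(G((2 + (-4 - 1*3))/(5 + 6))) = (1*35)*1 = 35*1 = 35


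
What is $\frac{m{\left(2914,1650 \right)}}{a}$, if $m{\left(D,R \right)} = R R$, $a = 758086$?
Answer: $\frac{1361250}{379043} \approx 3.5913$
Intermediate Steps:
$m{\left(D,R \right)} = R^{2}$
$\frac{m{\left(2914,1650 \right)}}{a} = \frac{1650^{2}}{758086} = 2722500 \cdot \frac{1}{758086} = \frac{1361250}{379043}$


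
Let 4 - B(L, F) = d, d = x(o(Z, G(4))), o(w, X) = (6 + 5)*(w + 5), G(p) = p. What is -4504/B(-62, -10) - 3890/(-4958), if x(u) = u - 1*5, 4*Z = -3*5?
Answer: 44698619/47101 ≈ 949.00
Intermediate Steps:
Z = -15/4 (Z = (-3*5)/4 = (¼)*(-15) = -15/4 ≈ -3.7500)
o(w, X) = 55 + 11*w (o(w, X) = 11*(5 + w) = 55 + 11*w)
x(u) = -5 + u (x(u) = u - 5 = -5 + u)
d = 35/4 (d = -5 + (55 + 11*(-15/4)) = -5 + (55 - 165/4) = -5 + 55/4 = 35/4 ≈ 8.7500)
B(L, F) = -19/4 (B(L, F) = 4 - 1*35/4 = 4 - 35/4 = -19/4)
-4504/B(-62, -10) - 3890/(-4958) = -4504/(-19/4) - 3890/(-4958) = -4504*(-4/19) - 3890*(-1/4958) = 18016/19 + 1945/2479 = 44698619/47101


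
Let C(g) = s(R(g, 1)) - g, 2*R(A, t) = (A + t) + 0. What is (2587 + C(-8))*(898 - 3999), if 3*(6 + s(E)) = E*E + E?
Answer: -96450403/12 ≈ -8.0375e+6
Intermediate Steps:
R(A, t) = A/2 + t/2 (R(A, t) = ((A + t) + 0)/2 = (A + t)/2 = A/2 + t/2)
s(E) = -6 + E/3 + E²/3 (s(E) = -6 + (E*E + E)/3 = -6 + (E² + E)/3 = -6 + (E + E²)/3 = -6 + (E/3 + E²/3) = -6 + E/3 + E²/3)
C(g) = -35/6 - 5*g/6 + (½ + g/2)²/3 (C(g) = (-6 + (g/2 + (½)*1)/3 + (g/2 + (½)*1)²/3) - g = (-6 + (g/2 + ½)/3 + (g/2 + ½)²/3) - g = (-6 + (½ + g/2)/3 + (½ + g/2)²/3) - g = (-6 + (⅙ + g/6) + (½ + g/2)²/3) - g = (-35/6 + (½ + g/2)²/3 + g/6) - g = -35/6 - 5*g/6 + (½ + g/2)²/3)
(2587 + C(-8))*(898 - 3999) = (2587 + (-23/4 - ⅔*(-8) + (1/12)*(-8)²))*(898 - 3999) = (2587 + (-23/4 + 16/3 + (1/12)*64))*(-3101) = (2587 + (-23/4 + 16/3 + 16/3))*(-3101) = (2587 + 59/12)*(-3101) = (31103/12)*(-3101) = -96450403/12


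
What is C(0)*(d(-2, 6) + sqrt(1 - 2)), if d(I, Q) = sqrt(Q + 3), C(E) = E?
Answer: 0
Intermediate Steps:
d(I, Q) = sqrt(3 + Q)
C(0)*(d(-2, 6) + sqrt(1 - 2)) = 0*(sqrt(3 + 6) + sqrt(1 - 2)) = 0*(sqrt(9) + sqrt(-1)) = 0*(3 + I) = 0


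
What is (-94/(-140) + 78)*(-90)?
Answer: -49563/7 ≈ -7080.4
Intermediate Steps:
(-94/(-140) + 78)*(-90) = (-94*(-1/140) + 78)*(-90) = (47/70 + 78)*(-90) = (5507/70)*(-90) = -49563/7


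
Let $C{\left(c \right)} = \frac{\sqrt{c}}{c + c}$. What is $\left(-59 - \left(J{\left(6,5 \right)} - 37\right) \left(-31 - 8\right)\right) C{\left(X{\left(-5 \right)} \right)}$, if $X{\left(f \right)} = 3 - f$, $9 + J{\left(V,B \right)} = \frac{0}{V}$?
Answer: $- \frac{1853 \sqrt{2}}{8} \approx -327.57$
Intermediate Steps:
$J{\left(V,B \right)} = -9$ ($J{\left(V,B \right)} = -9 + \frac{0}{V} = -9 + 0 = -9$)
$C{\left(c \right)} = \frac{1}{2 \sqrt{c}}$ ($C{\left(c \right)} = \frac{\sqrt{c}}{2 c} = \frac{1}{2 c} \sqrt{c} = \frac{1}{2 \sqrt{c}}$)
$\left(-59 - \left(J{\left(6,5 \right)} - 37\right) \left(-31 - 8\right)\right) C{\left(X{\left(-5 \right)} \right)} = \left(-59 - \left(-9 - 37\right) \left(-31 - 8\right)\right) \frac{1}{2 \sqrt{3 - -5}} = \left(-59 - \left(-46\right) \left(-39\right)\right) \frac{1}{2 \sqrt{3 + 5}} = \left(-59 - 1794\right) \frac{1}{2 \cdot 2 \sqrt{2}} = \left(-59 - 1794\right) \frac{\frac{1}{4} \sqrt{2}}{2} = - 1853 \frac{\sqrt{2}}{8} = - \frac{1853 \sqrt{2}}{8}$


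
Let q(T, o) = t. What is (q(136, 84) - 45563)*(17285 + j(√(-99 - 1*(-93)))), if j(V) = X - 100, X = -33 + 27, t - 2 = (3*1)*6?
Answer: -782383197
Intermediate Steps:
t = 20 (t = 2 + (3*1)*6 = 2 + 3*6 = 2 + 18 = 20)
q(T, o) = 20
X = -6
j(V) = -106 (j(V) = -6 - 100 = -106)
(q(136, 84) - 45563)*(17285 + j(√(-99 - 1*(-93)))) = (20 - 45563)*(17285 - 106) = -45543*17179 = -782383197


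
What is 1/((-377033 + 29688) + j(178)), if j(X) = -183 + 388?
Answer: -1/347140 ≈ -2.8807e-6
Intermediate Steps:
j(X) = 205
1/((-377033 + 29688) + j(178)) = 1/((-377033 + 29688) + 205) = 1/(-347345 + 205) = 1/(-347140) = -1/347140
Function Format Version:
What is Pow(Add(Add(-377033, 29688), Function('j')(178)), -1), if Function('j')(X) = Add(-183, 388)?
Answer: Rational(-1, 347140) ≈ -2.8807e-6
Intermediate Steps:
Function('j')(X) = 205
Pow(Add(Add(-377033, 29688), Function('j')(178)), -1) = Pow(Add(Add(-377033, 29688), 205), -1) = Pow(Add(-347345, 205), -1) = Pow(-347140, -1) = Rational(-1, 347140)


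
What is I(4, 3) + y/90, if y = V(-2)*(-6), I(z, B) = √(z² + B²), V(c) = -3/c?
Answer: 49/10 ≈ 4.9000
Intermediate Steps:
I(z, B) = √(B² + z²)
y = -9 (y = -3/(-2)*(-6) = -3*(-½)*(-6) = (3/2)*(-6) = -9)
I(4, 3) + y/90 = √(3² + 4²) - 9/90 = √(9 + 16) + (1/90)*(-9) = √25 - ⅒ = 5 - ⅒ = 49/10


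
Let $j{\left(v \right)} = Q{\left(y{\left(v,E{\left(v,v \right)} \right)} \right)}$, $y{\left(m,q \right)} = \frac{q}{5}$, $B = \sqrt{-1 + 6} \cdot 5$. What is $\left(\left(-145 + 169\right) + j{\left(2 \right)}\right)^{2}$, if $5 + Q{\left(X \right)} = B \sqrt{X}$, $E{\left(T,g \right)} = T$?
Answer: $411 + 190 \sqrt{2} \approx 679.7$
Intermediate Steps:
$B = 5 \sqrt{5}$ ($B = \sqrt{5} \cdot 5 = 5 \sqrt{5} \approx 11.18$)
$y{\left(m,q \right)} = \frac{q}{5}$ ($y{\left(m,q \right)} = q \frac{1}{5} = \frac{q}{5}$)
$Q{\left(X \right)} = -5 + 5 \sqrt{5} \sqrt{X}$
$j{\left(v \right)} = -5 + 5 \sqrt{v}$ ($j{\left(v \right)} = -5 + 5 \sqrt{5} \sqrt{\frac{v}{5}} = -5 + 5 \sqrt{5} \frac{\sqrt{5} \sqrt{v}}{5} = -5 + 5 \sqrt{v}$)
$\left(\left(-145 + 169\right) + j{\left(2 \right)}\right)^{2} = \left(\left(-145 + 169\right) - \left(5 - 5 \sqrt{2}\right)\right)^{2} = \left(24 - \left(5 - 5 \sqrt{2}\right)\right)^{2} = \left(19 + 5 \sqrt{2}\right)^{2}$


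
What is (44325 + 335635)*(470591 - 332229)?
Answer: 52572025520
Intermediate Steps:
(44325 + 335635)*(470591 - 332229) = 379960*138362 = 52572025520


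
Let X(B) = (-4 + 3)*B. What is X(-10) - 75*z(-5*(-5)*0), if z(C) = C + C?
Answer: 10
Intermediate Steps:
z(C) = 2*C
X(B) = -B
X(-10) - 75*z(-5*(-5)*0) = -1*(-10) - 150*-5*(-5)*0 = 10 - 150*25*0 = 10 - 150*0 = 10 - 75*0 = 10 + 0 = 10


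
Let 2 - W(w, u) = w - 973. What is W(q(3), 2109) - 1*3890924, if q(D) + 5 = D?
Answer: -3889947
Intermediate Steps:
q(D) = -5 + D
W(w, u) = 975 - w (W(w, u) = 2 - (w - 973) = 2 - (-973 + w) = 2 + (973 - w) = 975 - w)
W(q(3), 2109) - 1*3890924 = (975 - (-5 + 3)) - 1*3890924 = (975 - 1*(-2)) - 3890924 = (975 + 2) - 3890924 = 977 - 3890924 = -3889947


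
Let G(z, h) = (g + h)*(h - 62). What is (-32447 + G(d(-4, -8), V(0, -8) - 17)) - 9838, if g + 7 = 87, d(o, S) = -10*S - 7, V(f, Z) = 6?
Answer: -47322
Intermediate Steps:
d(o, S) = -7 - 10*S
g = 80 (g = -7 + 87 = 80)
G(z, h) = (-62 + h)*(80 + h) (G(z, h) = (80 + h)*(h - 62) = (80 + h)*(-62 + h) = (-62 + h)*(80 + h))
(-32447 + G(d(-4, -8), V(0, -8) - 17)) - 9838 = (-32447 + (-4960 + (6 - 17)² + 18*(6 - 17))) - 9838 = (-32447 + (-4960 + (-11)² + 18*(-11))) - 9838 = (-32447 + (-4960 + 121 - 198)) - 9838 = (-32447 - 5037) - 9838 = -37484 - 9838 = -47322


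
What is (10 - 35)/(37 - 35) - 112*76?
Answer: -17049/2 ≈ -8524.5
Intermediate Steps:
(10 - 35)/(37 - 35) - 112*76 = -25/2 - 8512 = -17049/2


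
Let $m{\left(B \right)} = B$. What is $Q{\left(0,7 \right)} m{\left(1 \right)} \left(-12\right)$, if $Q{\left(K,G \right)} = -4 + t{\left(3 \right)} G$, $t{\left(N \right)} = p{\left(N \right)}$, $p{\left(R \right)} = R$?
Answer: $-204$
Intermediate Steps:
$t{\left(N \right)} = N$
$Q{\left(K,G \right)} = -4 + 3 G$
$Q{\left(0,7 \right)} m{\left(1 \right)} \left(-12\right) = \left(-4 + 3 \cdot 7\right) 1 \left(-12\right) = \left(-4 + 21\right) 1 \left(-12\right) = 17 \cdot 1 \left(-12\right) = 17 \left(-12\right) = -204$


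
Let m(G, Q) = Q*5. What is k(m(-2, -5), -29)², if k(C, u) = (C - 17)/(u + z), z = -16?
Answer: 196/225 ≈ 0.87111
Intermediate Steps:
m(G, Q) = 5*Q
k(C, u) = (-17 + C)/(-16 + u) (k(C, u) = (C - 17)/(u - 16) = (-17 + C)/(-16 + u))
k(m(-2, -5), -29)² = ((-17 + 5*(-5))/(-16 - 29))² = ((-17 - 25)/(-45))² = (-1/45*(-42))² = (14/15)² = 196/225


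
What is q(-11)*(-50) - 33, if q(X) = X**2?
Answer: -6083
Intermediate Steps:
q(-11)*(-50) - 33 = (-11)**2*(-50) - 33 = 121*(-50) - 33 = -6050 - 33 = -6083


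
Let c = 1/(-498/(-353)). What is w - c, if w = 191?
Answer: 94765/498 ≈ 190.29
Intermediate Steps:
c = 353/498 (c = 1/(-498*(-1/353)) = 1/(498/353) = 353/498 ≈ 0.70884)
w - c = 191 - 1*353/498 = 191 - 353/498 = 94765/498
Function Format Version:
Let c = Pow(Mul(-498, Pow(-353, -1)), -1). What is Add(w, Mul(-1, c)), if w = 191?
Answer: Rational(94765, 498) ≈ 190.29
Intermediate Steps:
c = Rational(353, 498) (c = Pow(Mul(-498, Rational(-1, 353)), -1) = Pow(Rational(498, 353), -1) = Rational(353, 498) ≈ 0.70884)
Add(w, Mul(-1, c)) = Add(191, Mul(-1, Rational(353, 498))) = Add(191, Rational(-353, 498)) = Rational(94765, 498)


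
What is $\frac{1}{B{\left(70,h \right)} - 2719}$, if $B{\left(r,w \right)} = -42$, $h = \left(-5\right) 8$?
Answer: $- \frac{1}{2761} \approx -0.00036219$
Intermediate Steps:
$h = -40$
$\frac{1}{B{\left(70,h \right)} - 2719} = \frac{1}{-42 - 2719} = \frac{1}{-2761} = - \frac{1}{2761}$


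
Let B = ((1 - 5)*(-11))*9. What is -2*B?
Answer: -792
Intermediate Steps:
B = 396 (B = -4*(-11)*9 = 44*9 = 396)
-2*B = -2*396 = -792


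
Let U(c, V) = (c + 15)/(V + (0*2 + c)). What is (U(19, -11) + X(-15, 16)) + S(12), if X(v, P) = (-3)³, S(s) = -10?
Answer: -131/4 ≈ -32.750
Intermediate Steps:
U(c, V) = (15 + c)/(V + c) (U(c, V) = (15 + c)/(V + (0 + c)) = (15 + c)/(V + c))
X(v, P) = -27
(U(19, -11) + X(-15, 16)) + S(12) = ((15 + 19)/(-11 + 19) - 27) - 10 = (34/8 - 27) - 10 = ((⅛)*34 - 27) - 10 = (17/4 - 27) - 10 = -91/4 - 10 = -131/4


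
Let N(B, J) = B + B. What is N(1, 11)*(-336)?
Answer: -672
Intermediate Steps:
N(B, J) = 2*B
N(1, 11)*(-336) = (2*1)*(-336) = 2*(-336) = -672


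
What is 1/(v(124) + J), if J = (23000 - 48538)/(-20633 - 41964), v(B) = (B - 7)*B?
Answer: 62597/908182814 ≈ 6.8926e-5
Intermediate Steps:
v(B) = B*(-7 + B) (v(B) = (-7 + B)*B = B*(-7 + B))
J = 25538/62597 (J = -25538/(-62597) = -25538*(-1/62597) = 25538/62597 ≈ 0.40797)
1/(v(124) + J) = 1/(124*(-7 + 124) + 25538/62597) = 1/(124*117 + 25538/62597) = 1/(14508 + 25538/62597) = 1/(908182814/62597) = 62597/908182814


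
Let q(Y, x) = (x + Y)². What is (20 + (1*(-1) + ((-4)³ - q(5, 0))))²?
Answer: 4900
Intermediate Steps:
q(Y, x) = (Y + x)²
(20 + (1*(-1) + ((-4)³ - q(5, 0))))² = (20 + (1*(-1) + ((-4)³ - (5 + 0)²)))² = (20 + (-1 + (-64 - 1*5²)))² = (20 + (-1 + (-64 - 1*25)))² = (20 + (-1 + (-64 - 25)))² = (20 + (-1 - 89))² = (20 - 90)² = (-70)² = 4900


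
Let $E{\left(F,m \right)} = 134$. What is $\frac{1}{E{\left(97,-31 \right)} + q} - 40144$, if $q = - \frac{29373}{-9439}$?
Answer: $- \frac{51954315217}{1294199} \approx -40144.0$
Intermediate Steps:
$q = \frac{29373}{9439}$ ($q = \left(-29373\right) \left(- \frac{1}{9439}\right) = \frac{29373}{9439} \approx 3.1119$)
$\frac{1}{E{\left(97,-31 \right)} + q} - 40144 = \frac{1}{134 + \frac{29373}{9439}} - 40144 = \frac{1}{\frac{1294199}{9439}} - 40144 = \frac{9439}{1294199} - 40144 = - \frac{51954315217}{1294199}$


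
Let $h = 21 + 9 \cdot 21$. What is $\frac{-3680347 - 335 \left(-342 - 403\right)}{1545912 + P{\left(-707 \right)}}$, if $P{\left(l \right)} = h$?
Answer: $- \frac{1715386}{773061} \approx -2.219$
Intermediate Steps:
$h = 210$ ($h = 21 + 189 = 210$)
$P{\left(l \right)} = 210$
$\frac{-3680347 - 335 \left(-342 - 403\right)}{1545912 + P{\left(-707 \right)}} = \frac{-3680347 - 335 \left(-342 - 403\right)}{1545912 + 210} = \frac{-3680347 - -249575}{1546122} = \left(-3680347 + 249575\right) \frac{1}{1546122} = \left(-3430772\right) \frac{1}{1546122} = - \frac{1715386}{773061}$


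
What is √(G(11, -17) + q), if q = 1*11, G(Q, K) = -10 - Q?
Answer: I*√10 ≈ 3.1623*I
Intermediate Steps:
q = 11
√(G(11, -17) + q) = √((-10 - 1*11) + 11) = √((-10 - 11) + 11) = √(-21 + 11) = √(-10) = I*√10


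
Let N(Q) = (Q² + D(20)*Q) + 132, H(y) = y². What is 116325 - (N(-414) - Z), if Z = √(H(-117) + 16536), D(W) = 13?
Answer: -49821 + 5*√1209 ≈ -49647.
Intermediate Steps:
N(Q) = 132 + Q² + 13*Q (N(Q) = (Q² + 13*Q) + 132 = 132 + Q² + 13*Q)
Z = 5*√1209 (Z = √((-117)² + 16536) = √(13689 + 16536) = √30225 = 5*√1209 ≈ 173.85)
116325 - (N(-414) - Z) = 116325 - ((132 + (-414)² + 13*(-414)) - 5*√1209) = 116325 - ((132 + 171396 - 5382) - 5*√1209) = 116325 - (166146 - 5*√1209) = 116325 + (-166146 + 5*√1209) = -49821 + 5*√1209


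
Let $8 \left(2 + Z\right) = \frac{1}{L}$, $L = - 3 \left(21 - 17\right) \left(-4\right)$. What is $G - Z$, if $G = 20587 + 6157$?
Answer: $\frac{10270463}{384} \approx 26746.0$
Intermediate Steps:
$L = 48$ ($L = - 3 \cdot 4 \left(-4\right) = \left(-3\right) \left(-16\right) = 48$)
$G = 26744$
$Z = - \frac{767}{384}$ ($Z = -2 + \frac{1}{8 \cdot 48} = -2 + \frac{1}{8} \cdot \frac{1}{48} = -2 + \frac{1}{384} = - \frac{767}{384} \approx -1.9974$)
$G - Z = 26744 - - \frac{767}{384} = 26744 + \frac{767}{384} = \frac{10270463}{384}$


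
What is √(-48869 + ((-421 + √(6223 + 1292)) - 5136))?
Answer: √(-54426 + 3*√835) ≈ 233.11*I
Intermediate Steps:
√(-48869 + ((-421 + √(6223 + 1292)) - 5136)) = √(-48869 + ((-421 + √7515) - 5136)) = √(-48869 + ((-421 + 3*√835) - 5136)) = √(-48869 + (-5557 + 3*√835)) = √(-54426 + 3*√835)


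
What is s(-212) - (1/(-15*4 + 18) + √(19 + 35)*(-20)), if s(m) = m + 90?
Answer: -5123/42 + 60*√6 ≈ 24.993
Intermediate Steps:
s(m) = 90 + m
s(-212) - (1/(-15*4 + 18) + √(19 + 35)*(-20)) = (90 - 212) - (1/(-15*4 + 18) + √(19 + 35)*(-20)) = -122 - (1/(-60 + 18) + √54*(-20)) = -122 - (1/(-42) + (3*√6)*(-20)) = -122 - (-1/42 - 60*√6) = -122 + (1/42 + 60*√6) = -5123/42 + 60*√6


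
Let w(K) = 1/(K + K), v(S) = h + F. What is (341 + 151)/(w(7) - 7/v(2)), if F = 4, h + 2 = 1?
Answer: -20664/95 ≈ -217.52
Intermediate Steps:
h = -1 (h = -2 + 1 = -1)
v(S) = 3 (v(S) = -1 + 4 = 3)
w(K) = 1/(2*K)
(341 + 151)/(w(7) - 7/v(2)) = (341 + 151)/((½)/7 - 7/3) = 492/((½)*(⅐) + (⅓)*(-7)) = 492/(1/14 - 7/3) = 492/(-95/42) = 492*(-42/95) = -20664/95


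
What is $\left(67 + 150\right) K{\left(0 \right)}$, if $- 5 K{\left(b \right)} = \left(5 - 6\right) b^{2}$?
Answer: $0$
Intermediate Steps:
$K{\left(b \right)} = \frac{b^{2}}{5}$ ($K{\left(b \right)} = - \frac{\left(5 - 6\right) b^{2}}{5} = - \frac{\left(-1\right) b^{2}}{5} = \frac{b^{2}}{5}$)
$\left(67 + 150\right) K{\left(0 \right)} = \left(67 + 150\right) \frac{0^{2}}{5} = 217 \cdot \frac{1}{5} \cdot 0 = 217 \cdot 0 = 0$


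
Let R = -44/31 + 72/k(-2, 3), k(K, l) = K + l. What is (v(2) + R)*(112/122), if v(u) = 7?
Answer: 134680/1891 ≈ 71.222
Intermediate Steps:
R = 2188/31 (R = -44/31 + 72/(-2 + 3) = -44*1/31 + 72/1 = -44/31 + 72*1 = -44/31 + 72 = 2188/31 ≈ 70.581)
(v(2) + R)*(112/122) = (7 + 2188/31)*(112/122) = 2405*(112*(1/122))/31 = (2405/31)*(56/61) = 134680/1891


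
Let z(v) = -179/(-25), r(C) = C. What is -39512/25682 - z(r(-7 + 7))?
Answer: -2792439/321025 ≈ -8.6985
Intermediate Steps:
z(v) = 179/25 (z(v) = -179*(-1/25) = 179/25)
-39512/25682 - z(r(-7 + 7)) = -39512/25682 - 1*179/25 = -39512*1/25682 - 179/25 = -19756/12841 - 179/25 = -2792439/321025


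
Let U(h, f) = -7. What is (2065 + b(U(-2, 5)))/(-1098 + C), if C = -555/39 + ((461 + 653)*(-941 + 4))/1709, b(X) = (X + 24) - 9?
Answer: -46055841/38280065 ≈ -1.2031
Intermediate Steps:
b(X) = 15 + X (b(X) = (24 + X) - 9 = 15 + X)
C = -13885799/22217 (C = -555*1/39 + (1114*(-937))*(1/1709) = -185/13 - 1043818*1/1709 = -185/13 - 1043818/1709 = -13885799/22217 ≈ -625.01)
(2065 + b(U(-2, 5)))/(-1098 + C) = (2065 + (15 - 7))/(-1098 - 13885799/22217) = (2065 + 8)/(-38280065/22217) = 2073*(-22217/38280065) = -46055841/38280065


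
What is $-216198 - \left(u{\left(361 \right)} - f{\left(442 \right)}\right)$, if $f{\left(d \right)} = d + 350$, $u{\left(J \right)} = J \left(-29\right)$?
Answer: $-204937$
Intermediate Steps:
$u{\left(J \right)} = - 29 J$
$f{\left(d \right)} = 350 + d$
$-216198 - \left(u{\left(361 \right)} - f{\left(442 \right)}\right) = -216198 - \left(\left(-29\right) 361 - \left(350 + 442\right)\right) = -216198 - \left(-10469 - 792\right) = -216198 - -11261 = -216198 + 11261 = -204937$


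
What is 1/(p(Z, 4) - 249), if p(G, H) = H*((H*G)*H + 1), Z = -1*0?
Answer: -1/245 ≈ -0.0040816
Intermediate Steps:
Z = 0
p(G, H) = H*(1 + G*H**2) (p(G, H) = H*((G*H)*H + 1) = H*(G*H**2 + 1) = H*(1 + G*H**2))
1/(p(Z, 4) - 249) = 1/((4 + 0*4**3) - 249) = 1/((4 + 0*64) - 249) = 1/((4 + 0) - 249) = 1/(4 - 249) = 1/(-245) = -1/245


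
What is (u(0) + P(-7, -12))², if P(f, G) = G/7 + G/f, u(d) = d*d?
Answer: 0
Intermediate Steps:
u(d) = d²
P(f, G) = G/7 + G/f (P(f, G) = G*(⅐) + G/f = G/7 + G/f)
(u(0) + P(-7, -12))² = (0² + ((⅐)*(-12) - 12/(-7)))² = (0 + (-12/7 - 12*(-⅐)))² = (0 + (-12/7 + 12/7))² = (0 + 0)² = 0² = 0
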